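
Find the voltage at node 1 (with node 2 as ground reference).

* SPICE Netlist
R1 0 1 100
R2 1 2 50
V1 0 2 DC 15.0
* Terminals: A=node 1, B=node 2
Nodal analysis, taking node 2 as the 0 V reference.
Source V1 fixes V_0 = 15 V.
KCL at each unknown node (sum of currents leaving = 0; resistances in Ω):
  Node 1: (V_1 - 15)/100 + (V_1 - 0)/50 = 0
Collecting terms: 0.03 × V_1 = 0.15  =>  V_1 = 5 V
The requested potential is V_1 = 5 V.

Final answer: V_1 = 5 V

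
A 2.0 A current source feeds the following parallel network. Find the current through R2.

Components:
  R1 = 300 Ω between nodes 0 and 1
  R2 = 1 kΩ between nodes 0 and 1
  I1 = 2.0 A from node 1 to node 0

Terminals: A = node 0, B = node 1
All resistors sit directly between nodes 0 and 1, so they are in parallel and share one voltage V; the full source current 2 A splits among them.
1/R_par = 1/300 + 1/1000 = 0.004333 S  =>  R_par = 230.8 Ω
V = I × R_par = 2 × 230.8 = 461.5 V
I_R2 = V/R2 = 461.5/1000 = 0.4615 A

Final answer: 0.4615 A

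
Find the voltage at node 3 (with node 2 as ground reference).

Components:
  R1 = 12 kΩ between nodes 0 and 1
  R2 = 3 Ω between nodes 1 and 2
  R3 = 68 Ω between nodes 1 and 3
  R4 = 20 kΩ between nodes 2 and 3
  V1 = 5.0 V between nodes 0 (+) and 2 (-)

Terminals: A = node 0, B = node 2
Nodal analysis, taking node 2 as the 0 V reference.
Source V1 fixes V_0 = 5 V.
KCL at each unknown node (sum of currents leaving = 0; resistances in Ω):
  Node 1: (V_1 - 5)/12000 + (V_1 - 0)/3 + (V_1 - V_3)/68 = 0
  Node 3: (V_3 - V_1)/68 + (V_3 - 0)/20000 = 0
Collecting terms (coefficients in siemens):
  0.3481·V_1 - 0.01471·V_3 = 0.0004167
  0.01476·V_3 - 0.01471·V_1 = 0
Determinant D = (0.3481)(0.01476) - (-0.01471)(-0.01471) = 0.004921
V_1 = [(0.0004167)(0.01476) - (-0.01471)(0)]/D = 0.00125 V
V_3 = [(0.3481)(0) - (0.0004167)(-0.01471)]/D = 0.001245 V
The requested potential is V_3 = 0.001245 V.

Final answer: V_3 = 0.001245 V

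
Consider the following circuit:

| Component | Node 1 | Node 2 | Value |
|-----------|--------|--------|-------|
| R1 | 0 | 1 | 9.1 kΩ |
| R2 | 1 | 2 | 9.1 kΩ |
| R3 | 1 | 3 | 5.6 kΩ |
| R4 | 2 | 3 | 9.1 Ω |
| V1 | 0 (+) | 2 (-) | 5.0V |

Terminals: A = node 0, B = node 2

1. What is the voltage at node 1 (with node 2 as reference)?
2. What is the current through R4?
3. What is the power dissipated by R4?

Nodal analysis, taking node 2 as the 0 V reference.
Source V1 fixes V_0 = 5 V.
KCL at each unknown node (sum of currents leaving = 0; resistances in Ω):
  Node 1: (V_1 - 5)/9100 + (V_1 - 0)/9100 + (V_1 - V_3)/5600 = 0
  Node 3: (V_3 - V_1)/5600 + (V_3 - 0)/9.1 = 0
Collecting terms (coefficients in siemens):
  0.0003984·V_1 - 0.0001786·V_3 = 0.0005495
  0.1101·V_3 - 0.0001786·V_1 = 0
Determinant D = (0.0003984)(0.1101) - (-0.0001786)(-0.0001786) = 0.00004381
V_1 = [(0.0005495)(0.1101) - (-0.0001786)(0)]/D = 1.38 V
V_3 = [(0.0003984)(0) - (0.0005495)(-0.0001786)]/D = 0.002239 V
Part 1:
  Read off the nodal solution: V_1 = 1.38 V
Part 2:
  I_R4 = (V_2 - V_3)/R4 = (0 - 0.002239)/9.1 = -0.0002461 A
  Magnitude: I_R4 = 0.0002461 A
Part 3:
  I_R4 = (V_2 - V_3)/R4 = (0 - 0.002239)/9.1 = -0.0002461 A
  P_R4 = I_R4² × R4 = (-0.0002461)² × 9.1 = 0.0000005511 W

Final answers:
1. V_1 = 1.38 V
2. I_R4 = 0.0002461 A
3. P_R4 = 5.511e-07 W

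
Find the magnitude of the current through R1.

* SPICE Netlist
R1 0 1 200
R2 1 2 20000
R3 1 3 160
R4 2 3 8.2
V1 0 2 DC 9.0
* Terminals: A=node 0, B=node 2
Nodal analysis, taking node 2 as the 0 V reference.
Source V1 fixes V_0 = 9 V.
KCL at each unknown node (sum of currents leaving = 0; resistances in Ω):
  Node 1: (V_1 - 9)/200 + (V_1 - 0)/20000 + (V_1 - V_3)/160 = 0
  Node 3: (V_3 - V_1)/160 + (V_3 - 0)/8.2 = 0
Collecting terms (coefficients in siemens):
  0.0113·V_1 - 0.00625·V_3 = 0.045
  0.1282·V_3 - 0.00625·V_1 = 0
Determinant D = (0.0113)(0.1282) - (-0.00625)(-0.00625) = 0.00141
V_1 = [(0.045)(0.1282) - (-0.00625)(0)]/D = 4.093 V
V_3 = [(0.0113)(0) - (0.045)(-0.00625)]/D = 0.1995 V
I_R1 = (V_0 - V_1)/R1 = (9 - 4.093)/200 = 0.02454 A
|I_R1| = 0.02454 A

Final answer: |I_R1| = 0.02454 A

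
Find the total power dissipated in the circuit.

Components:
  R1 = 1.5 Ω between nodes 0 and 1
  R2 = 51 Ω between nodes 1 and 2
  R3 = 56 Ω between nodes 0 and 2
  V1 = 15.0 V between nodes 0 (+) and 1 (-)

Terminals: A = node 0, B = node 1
Nodal analysis, taking node 1 as the 0 V reference.
Source V1 fixes V_0 = 15 V.
KCL at each unknown node (sum of currents leaving = 0; resistances in Ω):
  Node 2: (V_2 - 0)/51 + (V_2 - 15)/56 = 0
Collecting terms: 0.03746 × V_2 = 0.2679  =>  V_2 = 7.15 V
Power in each resistor, P = (ΔV)²/R:
  P_R1 = (15 - 0)²/1.5 = 150 W
  P_R2 = (0 - 7.15)²/51 = 1.002 W
  P_R3 = (15 - 7.15)²/56 = 1.101 W
P_total = P_R1 + P_R2 + P_R3 = 152.1 W

Final answer: 152.1 W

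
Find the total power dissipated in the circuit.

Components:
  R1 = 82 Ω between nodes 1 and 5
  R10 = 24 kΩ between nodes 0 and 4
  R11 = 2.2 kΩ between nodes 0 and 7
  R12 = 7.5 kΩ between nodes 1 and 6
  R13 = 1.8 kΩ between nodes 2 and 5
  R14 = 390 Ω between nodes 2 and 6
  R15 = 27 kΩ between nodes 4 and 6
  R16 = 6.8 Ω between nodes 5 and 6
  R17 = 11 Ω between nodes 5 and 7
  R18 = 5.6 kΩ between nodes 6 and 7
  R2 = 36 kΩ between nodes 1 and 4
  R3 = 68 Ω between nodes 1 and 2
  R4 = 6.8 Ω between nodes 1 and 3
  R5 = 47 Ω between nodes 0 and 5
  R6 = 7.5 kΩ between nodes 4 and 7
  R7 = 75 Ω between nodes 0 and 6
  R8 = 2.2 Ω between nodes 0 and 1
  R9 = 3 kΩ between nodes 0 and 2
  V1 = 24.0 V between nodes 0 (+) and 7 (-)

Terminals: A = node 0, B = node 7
Nodal analysis, taking node 7 as the 0 V reference.
Source V1 fixes V_0 = 24 V.
KCL at each unknown node (sum of currents leaving = 0; resistances in Ω):
  Node 1: (V_1 - V_5)/82 + (V_1 - V_4)/36000 + (V_1 - V_2)/68 + (V_1 - V_3)/6.8 + (V_1 - 24)/2.2 + (V_1 - V_6)/7500 = 0
  Node 2: (V_2 - V_1)/68 + (V_2 - 24)/3000 + (V_2 - V_5)/1800 + (V_2 - V_6)/390 = 0
  Node 3: (V_3 - V_1)/6.8 = 0
  Node 4: (V_4 - V_1)/36000 + (V_4 - 0)/7500 + (V_4 - 24)/24000 + (V_4 - V_6)/27000 = 0
  Node 5: (V_5 - V_1)/82 + (V_5 - 24)/47 + (V_5 - V_2)/1800 + (V_5 - V_6)/6.8 + (V_5 - 0)/11 = 0
  Node 6: (V_6 - 24)/75 + (V_6 - V_1)/7500 + (V_6 - V_2)/390 + (V_6 - V_4)/27000 + (V_6 - V_5)/6.8 + (V_6 - 0)/5600 = 0
Collecting terms (coefficients in siemens):
  0.6287·V_1 - 0.01471·V_2 - 0.1471·V_3 - 0.00002778·V_4 - 0.0122·V_5 - 0.0001333·V_6 = 10.91
  0.01816·V_2 - 0.01471·V_1 - 0.0005556·V_5 - 0.002564·V_6 = 0.008
  0.1471·V_3 - 0.1471·V_1 = 0
  0.0002398·V_4 - 0.00002778·V_1 - 0.00003704·V_6 = 0.001
  0.272·V_5 - 0.0122·V_1 - 0.0005556·V_2 - 0.1471·V_6 = 0.5106
  0.1633·V_6 - 0.0001333·V_1 - 0.002564·V_2 - 0.00003704·V_4 - 0.1471·V_5 = 0.32
Solving these 6 simultaneous equations (Gaussian elimination) gives:
  V_1 = 23.51 V, V_2 = 21.1 V, V_3 = 23.51 V, V_4 = 8.395 V
  V_5 = 8.233 V, V_6 = 9.726 V
Power in each resistor, P = (ΔV)²/R:
  P_R1 = (23.51 - 8.233)²/82 = 2.845 W
  P_R2 = (23.51 - 8.395)²/36000 = 0.006344 W
  P_R3 = (23.51 - 21.1)²/68 = 0.08501 W
  P_R4 = (23.51 - 23.51)²/6.8 = 0 W
  P_R5 = (24 - 8.233)²/47 = 5.289 W
  P_R6 = (8.395 - 0)²/7500 = 0.009396 W
  P_R7 = (24 - 9.726)²/75 = 2.717 W
  P_R8 = (24 - 23.51)²/2.2 = 0.1103 W
  P_R9 = (24 - 21.1)²/3000 = 0.002797 W
  P_R10 = (24 - 8.395)²/24000 = 0.01015 W
  P_R11 = (24 - 0)²/2200 = 0.2618 W
  P_R12 = (23.51 - 9.726)²/7500 = 0.02532 W
  P_R13 = (21.1 - 8.233)²/1800 = 0.09202 W
  P_R14 = (21.1 - 9.726)²/390 = 0.3319 W
  P_R15 = (8.395 - 9.726)²/27000 = 0.00006561 W
  P_R16 = (8.233 - 9.726)²/6.8 = 0.3278 W
  P_R17 = (8.233 - 0)²/11 = 6.162 W
  P_R18 = (9.726 - 0)²/5600 = 0.01689 W
P_total = P_R1 + P_R2 + P_R3 + P_R4 + P_R5 + P_R6 + P_R7 + P_R8 + P_R9 + P_R10 + P_R11 + P_R12 + P_R13 + P_R14 + P_R15 + P_R16 + P_R17 + P_R18 = 18.29 W

Final answer: 18.29 W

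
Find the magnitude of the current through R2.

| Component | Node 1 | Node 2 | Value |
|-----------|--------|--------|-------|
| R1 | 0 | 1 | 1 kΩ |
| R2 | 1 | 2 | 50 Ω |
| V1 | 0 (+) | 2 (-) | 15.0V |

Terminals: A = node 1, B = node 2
Nodal analysis, taking node 2 as the 0 V reference.
Source V1 fixes V_0 = 15 V.
KCL at each unknown node (sum of currents leaving = 0; resistances in Ω):
  Node 1: (V_1 - 15)/1000 + (V_1 - 0)/50 = 0
Collecting terms: 0.021 × V_1 = 0.015  =>  V_1 = 0.7143 V
I_R2 = (V_1 - V_2)/R2 = (0.7143 - 0)/50 = 0.01429 A
|I_R2| = 0.01429 A

Final answer: |I_R2| = 0.01429 A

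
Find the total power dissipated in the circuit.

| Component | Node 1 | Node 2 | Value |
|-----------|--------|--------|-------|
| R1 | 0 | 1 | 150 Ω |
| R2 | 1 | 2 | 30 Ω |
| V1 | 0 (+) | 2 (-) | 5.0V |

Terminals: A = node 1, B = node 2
Nodal analysis, taking node 2 as the 0 V reference.
Source V1 fixes V_0 = 5 V.
KCL at each unknown node (sum of currents leaving = 0; resistances in Ω):
  Node 1: (V_1 - 5)/150 + (V_1 - 0)/30 = 0
Collecting terms: 0.04 × V_1 = 0.03333  =>  V_1 = 0.8333 V
Power in each resistor, P = (ΔV)²/R:
  P_R1 = (5 - 0.8333)²/150 = 0.1157 W
  P_R2 = (0.8333 - 0)²/30 = 0.02315 W
P_total = P_R1 + P_R2 = 0.1389 W

Final answer: 0.1389 W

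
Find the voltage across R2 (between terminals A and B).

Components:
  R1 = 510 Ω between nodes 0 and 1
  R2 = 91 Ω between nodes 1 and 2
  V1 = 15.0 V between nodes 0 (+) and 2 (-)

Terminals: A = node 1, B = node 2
R1 and R2 are in series across V1 (node 0 → node 1 → node 2), and the output A–B is taken across R2, so this is a voltage divider.
Series current: I = V1/(R1 + R2) = 15/(510 + 91) = 15/601 = 0.02496 A
V_R2 = I × R2 = V1 × R2/(R1 + R2) = 15 × 91/601 = 2.271 V

Final answer: 2.271 V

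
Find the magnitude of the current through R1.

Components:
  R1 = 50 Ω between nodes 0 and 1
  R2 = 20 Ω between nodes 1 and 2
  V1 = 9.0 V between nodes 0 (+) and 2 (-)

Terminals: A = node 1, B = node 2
Nodal analysis, taking node 2 as the 0 V reference.
Source V1 fixes V_0 = 9 V.
KCL at each unknown node (sum of currents leaving = 0; resistances in Ω):
  Node 1: (V_1 - 9)/50 + (V_1 - 0)/20 = 0
Collecting terms: 0.07 × V_1 = 0.18  =>  V_1 = 2.571 V
I_R1 = (V_0 - V_1)/R1 = (9 - 2.571)/50 = 0.1286 A
|I_R1| = 0.1286 A

Final answer: |I_R1| = 0.1286 A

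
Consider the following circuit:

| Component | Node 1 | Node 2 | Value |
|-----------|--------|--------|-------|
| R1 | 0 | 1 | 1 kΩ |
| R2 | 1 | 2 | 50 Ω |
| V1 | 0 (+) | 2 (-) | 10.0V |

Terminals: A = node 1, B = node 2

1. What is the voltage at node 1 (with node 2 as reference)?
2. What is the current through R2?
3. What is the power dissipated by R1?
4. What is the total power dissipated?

Nodal analysis, taking node 2 as the 0 V reference.
Source V1 fixes V_0 = 10 V.
KCL at each unknown node (sum of currents leaving = 0; resistances in Ω):
  Node 1: (V_1 - 10)/1000 + (V_1 - 0)/50 = 0
Collecting terms: 0.021 × V_1 = 0.01  =>  V_1 = 0.4762 V
Part 1:
  Read off the nodal solution: V_1 = 0.4762 V
Part 2:
  I_R2 = (V_1 - V_2)/R2 = (0.4762 - 0)/50 = 0.009524 A
  Magnitude: I_R2 = 0.009524 A
Part 3:
  I_R1 = (V_0 - V_1)/R1 = (10 - 0.4762)/1000 = 0.009524 A
  P_R1 = I_R1² × R1 = (0.009524)² × 1000 = 0.0907 W
Part 4:
  Power in each resistor, P = (ΔV)²/R:
    P_R1 = (10 - 0.4762)²/1000 = 0.0907 W
    P_R2 = (0.4762 - 0)²/50 = 0.004535 W
  P_total = P_R1 + P_R2 = 0.09524 W

Final answers:
1. V_1 = 0.4762 V
2. I_R2 = 0.009524 A
3. P_R1 = 0.0907 W
4. P_total = 0.09524 W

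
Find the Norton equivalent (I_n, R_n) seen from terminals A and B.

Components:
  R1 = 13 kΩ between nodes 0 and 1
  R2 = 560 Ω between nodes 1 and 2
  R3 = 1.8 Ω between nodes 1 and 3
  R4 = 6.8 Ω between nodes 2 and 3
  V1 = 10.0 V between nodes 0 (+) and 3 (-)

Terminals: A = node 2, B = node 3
Find the Thévenin equivalent first; then I_n = V_th/R_th and R_n = R_th.
Step 1 — V_th is the open-circuit voltage V_A - V_B (nothing connected across the terminals).
Nodal analysis, taking node 3 as the 0 V reference.
Source V1 fixes V_0 = 10 V.
KCL at each unknown node (sum of currents leaving = 0; resistances in Ω):
  Node 1: (V_1 - 10)/13000 + (V_1 - V_2)/560 + (V_1 - 0)/1.8 = 0
  Node 2: (V_2 - V_1)/560 + (V_2 - 0)/6.8 = 0
Collecting terms (coefficients in siemens):
  0.5574·V_1 - 0.001786·V_2 = 0.0007692
  0.1488·V_2 - 0.001786·V_1 = 0
Determinant D = (0.5574)(0.1488) - (-0.001786)(-0.001786) = 0.08297
V_1 = [(0.0007692)(0.1488) - (-0.001786)(0)]/D = 0.00138 V
V_2 = [(0.5574)(0) - (0.0007692)(-0.001786)]/D = 0.00001656 V
V_th = V_2 - V_3 = 0.00001656 - 0 = 0.00001656 V
Step 2 — R_th: zero the source — replace V1 by a short circuit (node 3 merges into node 0) — and find the resistance seen between A (node 2) and B (node 0).
Reduce the network between node 2 (A) and node 0 (B) by series/parallel combination:
  Rp1 = R1 ‖ R3 (parallel, both between nodes 0 and 1) = 1/(1/13000 + 1/1.8) = 1.8 Ω
  Rs1 = R2 + Rp1 (series, joined only at node 1) = 560 + 1.8 = 561.8 Ω
  Rp2 = R4 ‖ Rs1 (parallel, both between nodes 0 and 2) = 1/(1/6.8 + 1/561.8) = 6.719 Ω
R_th = 6.719 Ω
I_n = V_th/R_th = 0.00001656/6.719 = 0.000002464 A, and R_n = R_th = 6.719 Ω

Final answer: I_n = 2.464e-06 A, R_n = 6.719 Ω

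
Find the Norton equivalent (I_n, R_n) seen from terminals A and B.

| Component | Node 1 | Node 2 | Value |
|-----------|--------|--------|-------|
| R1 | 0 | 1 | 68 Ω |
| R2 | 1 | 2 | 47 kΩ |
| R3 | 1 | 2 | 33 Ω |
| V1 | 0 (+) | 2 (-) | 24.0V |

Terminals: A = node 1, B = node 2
Find the Thévenin equivalent first; then I_n = V_th/R_th and R_n = R_th.
Step 1 — V_th is the open-circuit voltage V_A - V_B (nothing connected across the terminals).
Nodal analysis, taking node 2 as the 0 V reference.
Source V1 fixes V_0 = 24 V.
KCL at each unknown node (sum of currents leaving = 0; resistances in Ω):
  Node 1: (V_1 - 24)/68 + (V_1 - 0)/47000 + (V_1 - 0)/33 = 0
Collecting terms: 0.04503 × V_1 = 0.3529  =>  V_1 = 7.838 V
V_th = V_1 - V_2 = 7.838 - 0 = 7.838 V
Step 2 — R_th: zero the source — replace V1 by a short circuit (node 2 merges into node 0) — and find the resistance seen between A (node 1) and B (node 0).
Reduce the network between node 1 (A) and node 0 (B) by series/parallel combination:
  Rp1 = R1 ‖ R2 ‖ R3 (parallel, all between nodes 0 and 1) = 1/(1/68 + 1/47000 + 1/33) = 22.21 Ω
R_th = 22.21 Ω
I_n = V_th/R_th = 7.838/22.21 = 0.3529 A, and R_n = R_th = 22.21 Ω

Final answer: I_n = 0.3529 A, R_n = 22.21 Ω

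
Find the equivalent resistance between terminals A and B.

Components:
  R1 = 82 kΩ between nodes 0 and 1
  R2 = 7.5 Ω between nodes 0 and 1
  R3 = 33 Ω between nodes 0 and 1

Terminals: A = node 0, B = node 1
Reduce the network between node 0 (A) and node 1 (B) by series/parallel combination:
  Rp1 = R1 ‖ R2 ‖ R3 (parallel, all between nodes 0 and 1) = 1/(1/82000 + 1/7.5 + 1/33) = 6.111 Ω
R_eq = 6.111 Ω

Final answer: 6.111 Ω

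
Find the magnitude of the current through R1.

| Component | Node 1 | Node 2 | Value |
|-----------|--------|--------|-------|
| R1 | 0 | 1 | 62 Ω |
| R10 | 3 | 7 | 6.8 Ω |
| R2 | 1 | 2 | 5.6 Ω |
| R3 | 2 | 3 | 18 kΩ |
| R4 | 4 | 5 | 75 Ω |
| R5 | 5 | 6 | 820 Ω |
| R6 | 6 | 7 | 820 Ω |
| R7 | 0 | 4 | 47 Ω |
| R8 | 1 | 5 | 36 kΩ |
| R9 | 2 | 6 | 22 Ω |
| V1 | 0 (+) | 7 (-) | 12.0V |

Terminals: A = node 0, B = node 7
Nodal analysis, taking node 7 as the 0 V reference.
Source V1 fixes V_0 = 12 V.
KCL at each unknown node (sum of currents leaving = 0; resistances in Ω):
  Node 1: (V_1 - 12)/62 + (V_1 - V_2)/5.6 + (V_1 - V_5)/36000 = 0
  Node 2: (V_2 - V_1)/5.6 + (V_2 - V_3)/18000 + (V_2 - V_6)/22 = 0
  Node 3: (V_3 - V_2)/18000 + (V_3 - 0)/6.8 = 0
  Node 4: (V_4 - V_5)/75 + (V_4 - 12)/47 = 0
  Node 5: (V_5 - V_4)/75 + (V_5 - V_6)/820 + (V_5 - V_1)/36000 = 0
  Node 6: (V_6 - V_5)/820 + (V_6 - 0)/820 + (V_6 - V_2)/22 = 0
Collecting terms (coefficients in siemens):
  0.1947·V_1 - 0.1786·V_2 - 0.00002778·V_5 = 0.1935
  0.2241·V_2 - 0.1786·V_1 - 0.00005556·V_3 - 0.04545·V_6 = 0
  0.1471·V_3 - 0.00005556·V_2 = 0
  0.03461·V_4 - 0.01333·V_5 = 0.2553
  0.01458·V_5 - 0.00002778·V_1 - 0.01333·V_4 - 0.00122·V_6 = 0
  0.04789·V_6 - 0.04545·V_2 - 0.00122·V_5 = 0
Solving these 6 simultaneous equations (Gaussian elimination) gives:
  V_1 = 11.21 V, V_2 = 11.14 V, V_3 = 0.004208 V, V_4 = 11.94 V
  V_5 = 11.85 V, V_6 = 10.88 V
I_R1 = (V_0 - V_1)/R1 = (12 - 11.21)/62 = 0.01268 A
|I_R1| = 0.01268 A

Final answer: |I_R1| = 0.01268 A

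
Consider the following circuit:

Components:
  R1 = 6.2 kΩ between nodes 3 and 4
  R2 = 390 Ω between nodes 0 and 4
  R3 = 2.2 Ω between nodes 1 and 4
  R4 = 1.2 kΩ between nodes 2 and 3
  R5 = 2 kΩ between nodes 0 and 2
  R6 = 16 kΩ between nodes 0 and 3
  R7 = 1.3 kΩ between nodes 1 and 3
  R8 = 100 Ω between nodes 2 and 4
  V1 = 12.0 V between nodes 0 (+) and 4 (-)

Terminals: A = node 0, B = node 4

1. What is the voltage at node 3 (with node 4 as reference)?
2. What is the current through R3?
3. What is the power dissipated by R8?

Nodal analysis, taking node 4 as the 0 V reference.
Source V1 fixes V_0 = 12 V.
KCL at each unknown node (sum of currents leaving = 0; resistances in Ω):
  Node 1: (V_1 - 0)/2.2 + (V_1 - V_3)/1300 = 0
  Node 2: (V_2 - V_3)/1200 + (V_2 - 12)/2000 + (V_2 - 0)/100 = 0
  Node 3: (V_3 - 0)/6200 + (V_3 - V_2)/1200 + (V_3 - 12)/16000 + (V_3 - V_1)/1300 = 0
Collecting terms (coefficients in siemens):
  0.4553·V_1 - 0.0007692·V_3 = 0
  0.01133·V_2 - 0.0008333·V_3 = 0.006
  0.001826·V_3 - 0.0007692·V_1 - 0.0008333·V_2 = 0.00075
Solving these 3 simultaneous equations (Gaussian elimination) gives:
  V_1 = 0.001141 V, V_2 = 0.5791 V, V_3 = 0.6754 V
Part 1:
  Read off the nodal solution: V_3 = 0.6754 V
Part 2:
  I_R3 = (V_1 - V_4)/R3 = (0.001141 - 0)/2.2 = 0.0005186 A
  Magnitude: I_R3 = 0.0005186 A
Part 3:
  I_R8 = (V_2 - V_4)/R8 = (0.5791 - 0)/100 = 0.005791 A
  P_R8 = I_R8² × R8 = (0.005791)² × 100 = 0.003353 W

Final answers:
1. V_3 = 0.6754 V
2. I_R3 = 0.0005186 A
3. P_R8 = 0.003353 W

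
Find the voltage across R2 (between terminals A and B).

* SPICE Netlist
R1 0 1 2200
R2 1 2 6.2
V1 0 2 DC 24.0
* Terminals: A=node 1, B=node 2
R1 and R2 are in series across V1 (node 0 → node 1 → node 2), and the output A–B is taken across R2, so this is a voltage divider.
Series current: I = V1/(R1 + R2) = 24/(2200 + 6.2) = 24/2206 = 0.01088 A
V_R2 = I × R2 = V1 × R2/(R1 + R2) = 24 × 6.2/2206 = 0.06745 V

Final answer: 0.06745 V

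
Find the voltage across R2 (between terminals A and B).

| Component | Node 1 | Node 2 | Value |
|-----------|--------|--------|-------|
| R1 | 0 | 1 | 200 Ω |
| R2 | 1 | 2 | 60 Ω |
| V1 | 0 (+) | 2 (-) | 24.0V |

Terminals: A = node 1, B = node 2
R1 and R2 are in series across V1 (node 0 → node 1 → node 2), and the output A–B is taken across R2, so this is a voltage divider.
Series current: I = V1/(R1 + R2) = 24/(200 + 60) = 24/260 = 0.09231 A
V_R2 = I × R2 = V1 × R2/(R1 + R2) = 24 × 60/260 = 5.538 V

Final answer: 5.538 V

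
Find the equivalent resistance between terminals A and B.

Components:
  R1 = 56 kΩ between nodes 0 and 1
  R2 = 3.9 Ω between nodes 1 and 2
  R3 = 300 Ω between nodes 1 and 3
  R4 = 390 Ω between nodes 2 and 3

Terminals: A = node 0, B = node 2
Reduce the network between node 0 (A) and node 2 (B) by series/parallel combination:
  Rs1 = R3 + R4 (series, joined only at node 3) = 300 + 390 = 690 Ω
  Rp1 = R2 ‖ Rs1 (parallel, both between nodes 1 and 2) = 1/(1/3.9 + 1/690) = 3.878 Ω
  Rs2 = R1 + Rp1 (series, joined only at node 1) = 56000 + 3.878 = 56000 Ω
R_eq = 56 kΩ

Final answer: 56 kΩ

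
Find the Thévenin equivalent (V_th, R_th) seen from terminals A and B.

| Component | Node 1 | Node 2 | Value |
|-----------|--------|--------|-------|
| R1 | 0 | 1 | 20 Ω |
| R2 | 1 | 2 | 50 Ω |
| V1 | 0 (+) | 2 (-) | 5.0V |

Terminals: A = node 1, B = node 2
Step 1 — V_th is the open-circuit voltage V_A - V_B (nothing connected across the terminals).
Nodal analysis, taking node 2 as the 0 V reference.
Source V1 fixes V_0 = 5 V.
KCL at each unknown node (sum of currents leaving = 0; resistances in Ω):
  Node 1: (V_1 - 5)/20 + (V_1 - 0)/50 = 0
Collecting terms: 0.07 × V_1 = 0.25  =>  V_1 = 3.571 V
V_th = V_1 - V_2 = 3.571 - 0 = 3.571 V
Step 2 — R_th: zero the source — replace V1 by a short circuit (node 2 merges into node 0) — and find the resistance seen between A (node 1) and B (node 0).
Reduce the network between node 1 (A) and node 0 (B) by series/parallel combination:
  Rp1 = R1 ‖ R2 (parallel, both between nodes 0 and 1) = 1/(1/20 + 1/50) = 14.29 Ω
R_th = 14.29 Ω

Final answer: V_th = 3.571 V, R_th = 14.29 Ω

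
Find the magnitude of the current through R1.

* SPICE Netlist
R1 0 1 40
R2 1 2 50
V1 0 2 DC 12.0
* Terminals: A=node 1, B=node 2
Nodal analysis, taking node 2 as the 0 V reference.
Source V1 fixes V_0 = 12 V.
KCL at each unknown node (sum of currents leaving = 0; resistances in Ω):
  Node 1: (V_1 - 12)/40 + (V_1 - 0)/50 = 0
Collecting terms: 0.045 × V_1 = 0.3  =>  V_1 = 6.667 V
I_R1 = (V_0 - V_1)/R1 = (12 - 6.667)/40 = 0.1333 A
|I_R1| = 0.1333 A

Final answer: |I_R1| = 0.1333 A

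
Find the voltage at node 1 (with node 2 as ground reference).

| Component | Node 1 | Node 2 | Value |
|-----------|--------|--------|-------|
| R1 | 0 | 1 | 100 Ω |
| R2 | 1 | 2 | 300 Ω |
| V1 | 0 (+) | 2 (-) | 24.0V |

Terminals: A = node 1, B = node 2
Nodal analysis, taking node 2 as the 0 V reference.
Source V1 fixes V_0 = 24 V.
KCL at each unknown node (sum of currents leaving = 0; resistances in Ω):
  Node 1: (V_1 - 24)/100 + (V_1 - 0)/300 = 0
Collecting terms: 0.01333 × V_1 = 0.24  =>  V_1 = 18 V
The requested potential is V_1 = 18 V.

Final answer: V_1 = 18 V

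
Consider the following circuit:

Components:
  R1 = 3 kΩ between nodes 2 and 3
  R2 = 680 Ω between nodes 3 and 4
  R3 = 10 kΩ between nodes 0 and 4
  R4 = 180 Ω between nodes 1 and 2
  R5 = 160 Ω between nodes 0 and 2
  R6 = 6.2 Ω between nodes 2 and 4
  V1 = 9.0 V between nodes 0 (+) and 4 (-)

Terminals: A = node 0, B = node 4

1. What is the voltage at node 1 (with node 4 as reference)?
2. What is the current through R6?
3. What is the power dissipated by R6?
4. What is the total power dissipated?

Nodal analysis, taking node 4 as the 0 V reference.
Source V1 fixes V_0 = 9 V.
KCL at each unknown node (sum of currents leaving = 0; resistances in Ω):
  Node 1: (V_1 - V_2)/180 = 0
  Node 2: (V_2 - V_3)/3000 + (V_2 - V_1)/180 + (V_2 - 9)/160 + (V_2 - 0)/6.2 = 0
  Node 3: (V_3 - V_2)/3000 + (V_3 - 0)/680 = 0
Collecting terms (coefficients in siemens):
  0.005556·V_1 - 0.005556·V_2 = 0
  0.1734·V_2 - 0.005556·V_1 - 0.0003333·V_3 = 0.05625
  0.001804·V_3 - 0.0003333·V_2 = 0
Solving these 3 simultaneous equations (Gaussian elimination) gives:
  V_1 = 0.3352 V, V_2 = 0.3352 V, V_3 = 0.06194 V
Part 1:
  Read off the nodal solution: V_1 = 0.3352 V
Part 2:
  I_R6 = (V_2 - V_4)/R6 = (0.3352 - 0)/6.2 = 0.05406 A
  Magnitude: I_R6 = 0.05406 A
Part 3:
  I_R6 = (V_2 - V_4)/R6 = (0.3352 - 0)/6.2 = 0.05406 A
  P_R6 = I_R6² × R6 = (0.05406)² × 6.2 = 0.01812 W
Part 4:
  Power in each resistor, P = (ΔV)²/R:
    P_R1 = (0.3352 - 0.06194)²/3000 = 0.00002489 W
    P_R2 = (0.06194 - 0)²/680 = 0.000005642 W
    P_R3 = (9 - 0)²/10000 = 0.0081 W
    P_R4 = (0.3352 - 0.3352)²/180 = 0 W
    P_R5 = (9 - 0.3352)²/160 = 0.4692 W
    P_R6 = (0.3352 - 0)²/6.2 = 0.01812 W
  P_total = P_R1 + P_R2 + P_R3 + P_R4 + P_R5 + P_R6 = 0.4955 W

Final answers:
1. V_1 = 0.3352 V
2. I_R6 = 0.05406 A
3. P_R6 = 0.01812 W
4. P_total = 0.4955 W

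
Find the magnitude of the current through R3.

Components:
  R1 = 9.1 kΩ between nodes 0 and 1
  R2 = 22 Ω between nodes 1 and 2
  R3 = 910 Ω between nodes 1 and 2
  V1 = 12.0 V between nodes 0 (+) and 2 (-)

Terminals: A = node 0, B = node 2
Nodal analysis, taking node 2 as the 0 V reference.
Source V1 fixes V_0 = 12 V.
KCL at each unknown node (sum of currents leaving = 0; resistances in Ω):
  Node 1: (V_1 - 12)/9100 + (V_1 - 0)/22 + (V_1 - 0)/910 = 0
Collecting terms: 0.04666 × V_1 = 0.001319  =>  V_1 = 0.02826 V
I_R3 = (V_1 - V_2)/R3 = (0.02826 - 0)/910 = 0.00003105 A
|I_R3| = 0.00003105 A

Final answer: |I_R3| = 3.105e-05 A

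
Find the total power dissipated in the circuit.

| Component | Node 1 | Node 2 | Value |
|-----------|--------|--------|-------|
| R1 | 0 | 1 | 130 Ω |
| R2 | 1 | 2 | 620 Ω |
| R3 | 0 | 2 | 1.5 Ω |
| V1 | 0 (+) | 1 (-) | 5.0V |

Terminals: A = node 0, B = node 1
Nodal analysis, taking node 1 as the 0 V reference.
Source V1 fixes V_0 = 5 V.
KCL at each unknown node (sum of currents leaving = 0; resistances in Ω):
  Node 2: (V_2 - 0)/620 + (V_2 - 5)/1.5 = 0
Collecting terms: 0.6683 × V_2 = 3.333  =>  V_2 = 4.988 V
Power in each resistor, P = (ΔV)²/R:
  P_R1 = (5 - 0)²/130 = 0.1923 W
  P_R2 = (0 - 4.988)²/620 = 0.04013 W
  P_R3 = (5 - 4.988)²/1.5 = 0.00009708 W
P_total = P_R1 + P_R2 + P_R3 = 0.2325 W

Final answer: 0.2325 W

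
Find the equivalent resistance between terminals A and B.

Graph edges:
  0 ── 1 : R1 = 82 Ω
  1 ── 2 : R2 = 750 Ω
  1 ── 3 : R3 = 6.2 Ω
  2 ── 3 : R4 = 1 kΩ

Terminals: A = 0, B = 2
Reduce the network between node 0 (A) and node 2 (B) by series/parallel combination:
  Rs1 = R3 + R4 (series, joined only at node 3) = 6.2 + 1000 = 1006 Ω
  Rp1 = R2 ‖ Rs1 (parallel, both between nodes 1 and 2) = 1/(1/750 + 1/1006) = 429.7 Ω
  Rs2 = R1 + Rp1 (series, joined only at node 1) = 82 + 429.7 = 511.7 Ω
R_eq = 511.7 Ω

Final answer: 511.7 Ω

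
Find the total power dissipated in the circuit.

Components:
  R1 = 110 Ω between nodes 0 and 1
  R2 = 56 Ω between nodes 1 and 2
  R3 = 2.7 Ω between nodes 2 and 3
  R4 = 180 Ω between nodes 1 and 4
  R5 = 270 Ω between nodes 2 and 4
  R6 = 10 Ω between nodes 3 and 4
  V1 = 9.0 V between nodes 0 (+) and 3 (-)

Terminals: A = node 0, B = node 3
Nodal analysis, taking node 3 as the 0 V reference.
Source V1 fixes V_0 = 9 V.
KCL at each unknown node (sum of currents leaving = 0; resistances in Ω):
  Node 1: (V_1 - 9)/110 + (V_1 - V_2)/56 + (V_1 - V_4)/180 = 0
  Node 2: (V_2 - V_1)/56 + (V_2 - 0)/2.7 + (V_2 - V_4)/270 = 0
  Node 4: (V_4 - V_1)/180 + (V_4 - V_2)/270 + (V_4 - 0)/10 = 0
Collecting terms (coefficients in siemens):
  0.0325·V_1 - 0.01786·V_2 - 0.005556·V_4 = 0.08182
  0.3919·V_2 - 0.01786·V_1 - 0.003704·V_4 = 0
  0.1093·V_4 - 0.005556·V_1 - 0.003704·V_2 = 0
Solving these 3 simultaneous equations (Gaussian elimination) gives:
  V_1 = 2.607 V, V_2 = 0.12 V, V_4 = 0.1366 V
Power in each resistor, P = (ΔV)²/R:
  P_R1 = (9 - 2.607)²/110 = 0.3716 W
  P_R2 = (2.607 - 0.12)²/56 = 0.1104 W
  P_R3 = (0.12 - 0)²/2.7 = 0.005338 W
  P_R4 = (2.607 - 0.1366)²/180 = 0.03389 W
  P_R5 = (0.12 - 0.1366)²/270 = 0.000001015 W
  P_R6 = (0 - 0.1366)²/10 = 0.001866 W
P_total = P_R1 + P_R2 + P_R3 + P_R4 + P_R5 + P_R6 = 0.5231 W

Final answer: 0.5231 W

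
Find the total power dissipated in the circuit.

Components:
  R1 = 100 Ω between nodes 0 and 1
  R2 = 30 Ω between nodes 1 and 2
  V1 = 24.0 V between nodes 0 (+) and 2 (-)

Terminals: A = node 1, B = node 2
Nodal analysis, taking node 2 as the 0 V reference.
Source V1 fixes V_0 = 24 V.
KCL at each unknown node (sum of currents leaving = 0; resistances in Ω):
  Node 1: (V_1 - 24)/100 + (V_1 - 0)/30 = 0
Collecting terms: 0.04333 × V_1 = 0.24  =>  V_1 = 5.538 V
Power in each resistor, P = (ΔV)²/R:
  P_R1 = (24 - 5.538)²/100 = 3.408 W
  P_R2 = (5.538 - 0)²/30 = 1.022 W
P_total = P_R1 + P_R2 = 4.431 W

Final answer: 4.431 W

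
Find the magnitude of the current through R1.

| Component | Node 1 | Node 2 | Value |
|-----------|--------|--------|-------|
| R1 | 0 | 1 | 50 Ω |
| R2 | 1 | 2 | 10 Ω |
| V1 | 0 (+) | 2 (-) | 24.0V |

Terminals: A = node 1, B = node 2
Nodal analysis, taking node 2 as the 0 V reference.
Source V1 fixes V_0 = 24 V.
KCL at each unknown node (sum of currents leaving = 0; resistances in Ω):
  Node 1: (V_1 - 24)/50 + (V_1 - 0)/10 = 0
Collecting terms: 0.12 × V_1 = 0.48  =>  V_1 = 4 V
I_R1 = (V_0 - V_1)/R1 = (24 - 4)/50 = 0.4 A
|I_R1| = 0.4 A

Final answer: |I_R1| = 0.4 A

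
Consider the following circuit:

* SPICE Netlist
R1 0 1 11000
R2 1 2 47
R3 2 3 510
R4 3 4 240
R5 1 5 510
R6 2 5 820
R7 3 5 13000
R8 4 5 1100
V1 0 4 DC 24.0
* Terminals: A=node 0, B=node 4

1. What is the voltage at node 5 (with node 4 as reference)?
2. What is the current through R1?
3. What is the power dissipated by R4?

Nodal analysis, taking node 4 as the 0 V reference.
Source V1 fixes V_0 = 24 V.
KCL at each unknown node (sum of currents leaving = 0; resistances in Ω):
  Node 1: (V_1 - 24)/11000 + (V_1 - V_2)/47 + (V_1 - V_5)/510 = 0
  Node 2: (V_2 - V_1)/47 + (V_2 - V_3)/510 + (V_2 - V_5)/820 = 0
  Node 3: (V_3 - V_2)/510 + (V_3 - 0)/240 + (V_3 - V_5)/13000 = 0
  Node 5: (V_5 - V_1)/510 + (V_5 - V_2)/820 + (V_5 - V_3)/13000 + (V_5 - 0)/1100 = 0
Collecting terms (coefficients in siemens):
  0.02333·V_1 - 0.02128·V_2 - 0.001961·V_5 = 0.002182
  0.02446·V_2 - 0.02128·V_1 - 0.001961·V_3 - 0.00122·V_5 = 0
  0.006204·V_3 - 0.001961·V_2 - 0.00007692·V_5 = 0
  0.004166·V_5 - 0.001961·V_1 - 0.00122·V_2 - 0.00007692·V_3 = 0
Solving these 4 simultaneous equations (Gaussian elimination) gives:
  V_1 = 1.071 V, V_2 = 0.9978 V, V_3 = 0.3253 V, V_5 = 0.8021 V
Part 1:
  Read off the nodal solution: V_5 = 0.8021 V
Part 2:
  I_R1 = (V_0 - V_1)/R1 = (24 - 1.071)/11000 = 0.002084 A
  Magnitude: I_R1 = 0.002084 A
Part 3:
  I_R4 = (V_3 - V_4)/R4 = (0.3253 - 0)/240 = 0.001355 A
  P_R4 = I_R4² × R4 = (0.001355)² × 240 = 0.0004408 W

Final answers:
1. V_5 = 0.8021 V
2. I_R1 = 0.002084 A
3. P_R4 = 0.0004408 W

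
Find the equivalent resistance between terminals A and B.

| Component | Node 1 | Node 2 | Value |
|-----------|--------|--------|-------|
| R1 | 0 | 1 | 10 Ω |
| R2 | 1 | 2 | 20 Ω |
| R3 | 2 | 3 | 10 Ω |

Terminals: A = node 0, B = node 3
Reduce the network between node 0 (A) and node 3 (B) by series/parallel combination:
  Rs1 = R1 + R2 (series, joined only at node 1) = 10 + 20 = 30 Ω
  Rs2 = R3 + Rs1 (series, joined only at node 2) = 10 + 30 = 40 Ω
R_eq = 40 Ω

Final answer: 40 Ω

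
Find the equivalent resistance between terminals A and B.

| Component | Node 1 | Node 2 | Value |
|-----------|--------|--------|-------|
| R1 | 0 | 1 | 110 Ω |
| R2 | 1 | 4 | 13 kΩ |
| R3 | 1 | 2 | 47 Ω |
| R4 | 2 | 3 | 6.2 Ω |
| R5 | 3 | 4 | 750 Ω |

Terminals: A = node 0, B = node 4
Reduce the network between node 0 (A) and node 4 (B) by series/parallel combination:
  Rs1 = R3 + R4 (series, joined only at node 2) = 47 + 6.2 = 53.2 Ω
  Rs2 = R5 + Rs1 (series, joined only at node 3) = 750 + 53.2 = 803.2 Ω
  Rp1 = R2 ‖ Rs2 (parallel, both between nodes 1 and 4) = 1/(1/13000 + 1/803.2) = 756.5 Ω
  Rs3 = R1 + Rp1 (series, joined only at node 1) = 110 + 756.5 = 866.5 Ω
R_eq = 866.5 Ω

Final answer: 866.5 Ω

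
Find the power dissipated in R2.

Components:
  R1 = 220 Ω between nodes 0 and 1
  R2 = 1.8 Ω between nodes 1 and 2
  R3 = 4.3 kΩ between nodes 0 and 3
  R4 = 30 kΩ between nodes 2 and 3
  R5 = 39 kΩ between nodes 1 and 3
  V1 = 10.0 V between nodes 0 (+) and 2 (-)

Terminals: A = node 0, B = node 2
Nodal analysis, taking node 2 as the 0 V reference.
Source V1 fixes V_0 = 10 V.
KCL at each unknown node (sum of currents leaving = 0; resistances in Ω):
  Node 1: (V_1 - 10)/220 + (V_1 - 0)/1.8 + (V_1 - V_3)/39000 = 0
  Node 3: (V_3 - 10)/4300 + (V_3 - 0)/30000 + (V_3 - V_1)/39000 = 0
Collecting terms (coefficients in siemens):
  0.5601·V_1 - 0.00002564·V_3 = 0.04545
  0.0002915·V_3 - 0.00002564·V_1 = 0.002326
Determinant D = (0.5601)(0.0002915) - (-0.00002564)(-0.00002564) = 0.0001633
V_1 = [(0.04545)(0.0002915) - (-0.00002564)(0.002326)]/D = 0.08152 V
V_3 = [(0.5601)(0.002326) - (0.04545)(-0.00002564)]/D = 7.984 V
I_R2 = (V_1 - V_2)/R2 = (0.08152 - 0)/1.8 = 0.04529 A
P_R2 = I_R2² × R2 = (0.04529)² × 1.8 = 0.003692 W

Final answer: 0.003692 W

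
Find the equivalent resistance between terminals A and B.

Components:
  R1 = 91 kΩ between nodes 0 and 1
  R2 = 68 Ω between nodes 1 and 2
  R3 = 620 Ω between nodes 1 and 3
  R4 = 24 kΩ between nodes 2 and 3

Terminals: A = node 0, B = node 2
Reduce the network between node 0 (A) and node 2 (B) by series/parallel combination:
  Rs1 = R3 + R4 (series, joined only at node 3) = 620 + 24000 = 24620 Ω
  Rp1 = R2 ‖ Rs1 (parallel, both between nodes 1 and 2) = 1/(1/68 + 1/24620) = 67.81 Ω
  Rs2 = R1 + Rp1 (series, joined only at node 1) = 91000 + 67.81 = 91070 Ω
R_eq = 91.07 kΩ

Final answer: 91.07 kΩ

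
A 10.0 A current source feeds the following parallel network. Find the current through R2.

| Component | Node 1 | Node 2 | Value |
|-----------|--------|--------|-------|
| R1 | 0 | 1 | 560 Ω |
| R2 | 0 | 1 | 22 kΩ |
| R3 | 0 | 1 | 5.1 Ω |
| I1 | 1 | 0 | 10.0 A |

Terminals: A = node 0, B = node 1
All resistors sit directly between nodes 0 and 1, so they are in parallel and share one voltage V; the full source current 10 A splits among them.
1/R_par = 1/560 + 1/22000 + 1/5.1 = 0.1979 S  =>  R_par = 5.053 Ω
V = I × R_par = 10 × 5.053 = 50.53 V
I_R2 = V/R2 = 50.53/22000 = 0.002297 A

Final answer: 0.002297 A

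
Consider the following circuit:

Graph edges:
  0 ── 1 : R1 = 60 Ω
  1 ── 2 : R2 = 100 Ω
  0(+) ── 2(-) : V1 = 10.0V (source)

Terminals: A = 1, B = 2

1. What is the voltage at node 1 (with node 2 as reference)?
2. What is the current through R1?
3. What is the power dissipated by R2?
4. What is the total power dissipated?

Nodal analysis, taking node 2 as the 0 V reference.
Source V1 fixes V_0 = 10 V.
KCL at each unknown node (sum of currents leaving = 0; resistances in Ω):
  Node 1: (V_1 - 10)/60 + (V_1 - 0)/100 = 0
Collecting terms: 0.02667 × V_1 = 0.1667  =>  V_1 = 6.25 V
Part 1:
  Read off the nodal solution: V_1 = 6.25 V
Part 2:
  I_R1 = (V_0 - V_1)/R1 = (10 - 6.25)/60 = 0.0625 A
  Magnitude: I_R1 = 0.0625 A
Part 3:
  I_R2 = (V_1 - V_2)/R2 = (6.25 - 0)/100 = 0.0625 A
  P_R2 = I_R2² × R2 = (0.0625)² × 100 = 0.3906 W
Part 4:
  Power in each resistor, P = (ΔV)²/R:
    P_R1 = (10 - 6.25)²/60 = 0.2344 W
    P_R2 = (6.25 - 0)²/100 = 0.3906 W
  P_total = P_R1 + P_R2 = 0.625 W

Final answers:
1. V_1 = 6.25 V
2. I_R1 = 0.0625 A
3. P_R2 = 0.3906 W
4. P_total = 0.625 W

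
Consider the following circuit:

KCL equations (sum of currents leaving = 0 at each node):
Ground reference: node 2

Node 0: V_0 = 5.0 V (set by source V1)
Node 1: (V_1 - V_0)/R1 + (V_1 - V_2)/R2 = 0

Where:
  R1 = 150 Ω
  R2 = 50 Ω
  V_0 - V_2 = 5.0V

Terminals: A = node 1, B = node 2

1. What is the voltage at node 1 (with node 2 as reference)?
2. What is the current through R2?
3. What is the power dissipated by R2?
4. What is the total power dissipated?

Nodal analysis, taking node 2 as the 0 V reference.
Source V1 fixes V_0 = 5 V.
KCL at each unknown node (sum of currents leaving = 0; resistances in Ω):
  Node 1: (V_1 - 5)/150 + (V_1 - 0)/50 = 0
Collecting terms: 0.02667 × V_1 = 0.03333  =>  V_1 = 1.25 V
Part 1:
  Read off the nodal solution: V_1 = 1.25 V
Part 2:
  I_R2 = (V_1 - V_2)/R2 = (1.25 - 0)/50 = 0.025 A
  Magnitude: I_R2 = 0.025 A
Part 3:
  I_R2 = (V_1 - V_2)/R2 = (1.25 - 0)/50 = 0.025 A
  P_R2 = I_R2² × R2 = (0.025)² × 50 = 0.03125 W
Part 4:
  Power in each resistor, P = (ΔV)²/R:
    P_R1 = (5 - 1.25)²/150 = 0.09375 W
    P_R2 = (1.25 - 0)²/50 = 0.03125 W
  P_total = P_R1 + P_R2 = 0.125 W

Final answers:
1. V_1 = 1.25 V
2. I_R2 = 0.025 A
3. P_R2 = 0.03125 W
4. P_total = 0.125 W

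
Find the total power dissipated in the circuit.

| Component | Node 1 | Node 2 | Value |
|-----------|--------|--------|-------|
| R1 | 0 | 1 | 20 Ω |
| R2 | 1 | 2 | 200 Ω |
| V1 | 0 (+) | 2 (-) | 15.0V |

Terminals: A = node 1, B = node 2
Nodal analysis, taking node 2 as the 0 V reference.
Source V1 fixes V_0 = 15 V.
KCL at each unknown node (sum of currents leaving = 0; resistances in Ω):
  Node 1: (V_1 - 15)/20 + (V_1 - 0)/200 = 0
Collecting terms: 0.055 × V_1 = 0.75  =>  V_1 = 13.64 V
Power in each resistor, P = (ΔV)²/R:
  P_R1 = (15 - 13.64)²/20 = 0.09298 W
  P_R2 = (13.64 - 0)²/200 = 0.9298 W
P_total = P_R1 + P_R2 = 1.023 W

Final answer: 1.023 W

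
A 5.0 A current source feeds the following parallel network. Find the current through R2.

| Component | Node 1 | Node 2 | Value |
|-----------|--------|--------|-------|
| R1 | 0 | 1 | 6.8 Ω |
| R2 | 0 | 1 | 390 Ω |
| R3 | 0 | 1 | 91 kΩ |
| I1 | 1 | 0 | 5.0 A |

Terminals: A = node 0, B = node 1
All resistors sit directly between nodes 0 and 1, so they are in parallel and share one voltage V; the full source current 5 A splits among them.
1/R_par = 1/6.8 + 1/390 + 1/91000 = 0.1496 S  =>  R_par = 6.683 Ω
V = I × R_par = 5 × 6.683 = 33.41 V
I_R2 = V/R2 = 33.41/390 = 0.08568 A

Final answer: 0.08568 A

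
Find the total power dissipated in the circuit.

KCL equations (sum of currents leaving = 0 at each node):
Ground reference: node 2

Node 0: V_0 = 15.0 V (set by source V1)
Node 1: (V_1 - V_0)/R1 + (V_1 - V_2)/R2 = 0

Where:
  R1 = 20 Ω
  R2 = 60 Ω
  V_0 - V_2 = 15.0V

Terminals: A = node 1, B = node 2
Nodal analysis, taking node 2 as the 0 V reference.
Source V1 fixes V_0 = 15 V.
KCL at each unknown node (sum of currents leaving = 0; resistances in Ω):
  Node 1: (V_1 - 15)/20 + (V_1 - 0)/60 = 0
Collecting terms: 0.06667 × V_1 = 0.75  =>  V_1 = 11.25 V
Power in each resistor, P = (ΔV)²/R:
  P_R1 = (15 - 11.25)²/20 = 0.7031 W
  P_R2 = (11.25 - 0)²/60 = 2.109 W
P_total = P_R1 + P_R2 = 2.812 W

Final answer: 2.812 W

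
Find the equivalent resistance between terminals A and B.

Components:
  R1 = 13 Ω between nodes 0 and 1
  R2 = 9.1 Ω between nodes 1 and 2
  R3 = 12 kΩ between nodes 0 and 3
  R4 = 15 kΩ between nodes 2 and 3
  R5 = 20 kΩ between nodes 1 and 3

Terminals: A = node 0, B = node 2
The network is not a plain series/parallel combination. Inject a 1 A test current into terminal A (node 0) and return it from terminal B (node 2); then R_eq = V_A / (1 A).
Nodal analysis, taking node 2 as the 0 V reference.
Current source I_test pushes 1 A into node 0 and draws it out of node 2.
KCL at each unknown node (sum of currents leaving = 0; resistances in Ω):
  Node 0: (V_0 - V_1)/13 + (V_0 - V_3)/12000 - 1 = 0
  Node 1: (V_1 - V_0)/13 + (V_1 - 0)/9.1 + (V_1 - V_3)/20000 = 0
  Node 3: (V_3 - V_0)/12000 + (V_3 - V_1)/20000 + (V_3 - 0)/15000 = 0
Collecting terms (coefficients in siemens):
  0.07701·V_0 - 0.07692·V_1 - 0.00008333·V_3 = 1
  0.1869·V_1 - 0.07692·V_0 - 0.00005·V_3 = 0
  0.0002·V_3 - 0.00008333·V_0 - 0.00005·V_1 = 0
Solving these 3 simultaneous equations (Gaussian elimination) gives:
  V_0 = 22.08 V, V_1 = 9.093 V, V_3 = 11.47 V
R_eq = V_0 / 1 A = 22.08 Ω

Final answer: 22.08 Ω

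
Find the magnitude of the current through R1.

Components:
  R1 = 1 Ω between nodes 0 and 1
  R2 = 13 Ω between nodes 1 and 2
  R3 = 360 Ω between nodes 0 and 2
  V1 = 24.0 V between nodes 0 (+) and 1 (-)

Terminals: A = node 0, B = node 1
Nodal analysis, taking node 1 as the 0 V reference.
Source V1 fixes V_0 = 24 V.
KCL at each unknown node (sum of currents leaving = 0; resistances in Ω):
  Node 2: (V_2 - 0)/13 + (V_2 - 24)/360 = 0
Collecting terms: 0.0797 × V_2 = 0.06667  =>  V_2 = 0.8365 V
I_R1 = (V_0 - V_1)/R1 = (24 - 0)/1 = 24 A
|I_R1| = 24 A

Final answer: |I_R1| = 24 A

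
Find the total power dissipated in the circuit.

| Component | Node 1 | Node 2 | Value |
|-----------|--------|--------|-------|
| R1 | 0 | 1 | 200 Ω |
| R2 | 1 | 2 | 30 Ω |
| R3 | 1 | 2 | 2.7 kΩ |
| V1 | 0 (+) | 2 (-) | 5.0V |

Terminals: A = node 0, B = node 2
Nodal analysis, taking node 2 as the 0 V reference.
Source V1 fixes V_0 = 5 V.
KCL at each unknown node (sum of currents leaving = 0; resistances in Ω):
  Node 1: (V_1 - 5)/200 + (V_1 - 0)/30 + (V_1 - 0)/2700 = 0
Collecting terms: 0.0387 × V_1 = 0.025  =>  V_1 = 0.6459 V
Power in each resistor, P = (ΔV)²/R:
  P_R1 = (5 - 0.6459)²/200 = 0.09479 W
  P_R2 = (0.6459 - 0)²/30 = 0.01391 W
  P_R3 = (0.6459 - 0)²/2700 = 0.0001545 W
P_total = P_R1 + P_R2 + P_R3 = 0.1089 W

Final answer: 0.1089 W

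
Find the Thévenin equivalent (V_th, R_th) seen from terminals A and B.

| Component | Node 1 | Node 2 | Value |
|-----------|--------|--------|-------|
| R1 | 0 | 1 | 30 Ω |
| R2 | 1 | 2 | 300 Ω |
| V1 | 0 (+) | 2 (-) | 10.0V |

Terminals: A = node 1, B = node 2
Step 1 — V_th is the open-circuit voltage V_A - V_B (nothing connected across the terminals).
Nodal analysis, taking node 2 as the 0 V reference.
Source V1 fixes V_0 = 10 V.
KCL at each unknown node (sum of currents leaving = 0; resistances in Ω):
  Node 1: (V_1 - 10)/30 + (V_1 - 0)/300 = 0
Collecting terms: 0.03667 × V_1 = 0.3333  =>  V_1 = 9.091 V
V_th = V_1 - V_2 = 9.091 - 0 = 9.091 V
Step 2 — R_th: zero the source — replace V1 by a short circuit (node 2 merges into node 0) — and find the resistance seen between A (node 1) and B (node 0).
Reduce the network between node 1 (A) and node 0 (B) by series/parallel combination:
  Rp1 = R1 ‖ R2 (parallel, both between nodes 0 and 1) = 1/(1/30 + 1/300) = 27.27 Ω
R_th = 27.27 Ω

Final answer: V_th = 9.091 V, R_th = 27.27 Ω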